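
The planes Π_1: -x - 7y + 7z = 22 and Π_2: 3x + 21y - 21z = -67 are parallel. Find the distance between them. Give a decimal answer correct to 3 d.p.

0.034

Rescale Π_2 by 1/(-3): -x - 7y + 7z = 67/3. Then distance = |22 − (67/3)| / √99 ≈ 0.034.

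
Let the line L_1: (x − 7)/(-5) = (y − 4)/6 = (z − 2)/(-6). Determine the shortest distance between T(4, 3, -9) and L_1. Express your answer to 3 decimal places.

L_1 has direction (-5, 6, -6) through (7, 4, 2).
Taking (7, 4, 2) on L_1 with direction v = (-5, 6, -6): w = T − (7, 4, 2) = (-3, -1, -11), and w × v = (72, 37, -23).
Distance = |w × v| / |v| = √7082 / √97 ≈ 8.545.

8.545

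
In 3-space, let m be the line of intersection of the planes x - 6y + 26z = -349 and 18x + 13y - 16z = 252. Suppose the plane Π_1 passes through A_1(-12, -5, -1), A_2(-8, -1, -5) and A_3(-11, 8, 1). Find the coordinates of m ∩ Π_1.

(-1, 6, -12)

Direction of m: (1, -6, 26) × (18, 13, -16) = (-242, 484, 121).
A point on m: solving the two plane equations with x = -9 gives (-9, 22, -8).
A_1A_2 = (4, 4, -4), A_1A_3 = (1, 13, 2); a normal to Π_1 is A_1A_2 × A_1A_3 = (60, -12, 48).
Using A_1: Π_1 has equation 60x - 12y + 48z = -708.
Substitute r = (-9, 22, -8) + t(-242, 484, 121) into the plane: -1188 + (-14520)t = -708, so t = -4/121.
Intersection: (-9, 22, -8) + (-4/121)·(-242, 484, 121) = (-1, 6, -12).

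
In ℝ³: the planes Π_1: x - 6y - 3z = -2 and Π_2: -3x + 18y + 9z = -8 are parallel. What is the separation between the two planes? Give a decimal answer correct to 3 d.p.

0.688

Rescale Π_2 by 1/(-3): x - 6y - 3z = 8/3. Then distance = |-2 − (8/3)| / √46 ≈ 0.688.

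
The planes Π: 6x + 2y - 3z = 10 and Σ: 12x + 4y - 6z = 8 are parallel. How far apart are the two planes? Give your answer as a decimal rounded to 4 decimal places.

0.8571

Rescale Σ by 1/2: 6x + 2y - 3z = 4. Then distance = |10 − 4| / √49 ≈ 0.8571.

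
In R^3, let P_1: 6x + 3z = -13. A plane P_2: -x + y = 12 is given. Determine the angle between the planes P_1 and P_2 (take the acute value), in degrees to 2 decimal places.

50.77

cos θ = |n₁·n₂| / (|n₁||n₂|) = |-6| / (√45 · √2).
θ = arccos(0.63246) ≈ 50.77°.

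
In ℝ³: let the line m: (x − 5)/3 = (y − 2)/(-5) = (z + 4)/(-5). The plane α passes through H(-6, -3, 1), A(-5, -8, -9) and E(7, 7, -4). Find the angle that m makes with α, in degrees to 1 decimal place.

m has direction (3, -5, -5) through (5, 2, -4).
HA = (1, -5, -10), HE = (13, 10, -5); a normal to α is HA × HE = (125, -125, 75).
Using H: α has equation 125x - 125y + 75z = -300.
sin θ = |n·v| / (|n||v|) = |625| / (√36875 · √59) = 0.42373.
θ ≈ 25.1°.

25.1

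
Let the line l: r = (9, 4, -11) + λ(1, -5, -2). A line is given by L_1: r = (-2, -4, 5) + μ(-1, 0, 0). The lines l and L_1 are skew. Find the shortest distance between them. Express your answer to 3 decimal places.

17.827

Common perpendicular direction n = (1, -5, -2) × (-1, 0, 0) = (0, 2, -5).
With w = (-2, -4, 5) − (9, 4, -11) = (-11, -8, 16), w · n = -96.
Distance = |w · n| / |n| = |-96| / √29 ≈ 17.827.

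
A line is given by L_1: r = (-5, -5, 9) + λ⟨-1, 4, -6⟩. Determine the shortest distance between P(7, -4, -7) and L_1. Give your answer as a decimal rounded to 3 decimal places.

Taking (-5, -5, 9) on L_1 with direction v = (-1, 4, -6): w = P − (-5, -5, 9) = (12, 1, -16), and w × v = (58, 88, 49).
Distance = |w × v| / |v| = √13509 / √53 ≈ 15.965.

15.965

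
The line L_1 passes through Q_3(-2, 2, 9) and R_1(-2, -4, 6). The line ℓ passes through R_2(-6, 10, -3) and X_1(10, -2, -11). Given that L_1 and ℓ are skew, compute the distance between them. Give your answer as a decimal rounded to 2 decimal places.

A direction vector for L_1 is R_1 − Q_3 = (0, -6, -3).
A direction vector for ℓ is X_1 − R_2 = (16, -12, -8).
Common perpendicular direction n = (0, -6, -3) × (16, -12, -8) = (12, -48, 96).
With w = (-6, 10, -3) − (-2, 2, 9) = (-4, 8, -12), w · n = -1584.
Distance = |w · n| / |n| = |-1584| / √11664 ≈ 14.67.

14.67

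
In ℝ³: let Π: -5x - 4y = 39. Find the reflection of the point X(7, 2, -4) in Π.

λ = (n·X − d)/|n|² = (-43 − 39)/41 = -2.
Reflection = X − 2λn = (7, 2, -4) − (-4)·(-5, -4, 0) = (-13, -14, -4).

(-13, -14, -4)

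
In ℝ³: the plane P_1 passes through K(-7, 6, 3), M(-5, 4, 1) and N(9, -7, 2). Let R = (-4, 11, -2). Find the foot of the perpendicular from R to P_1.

(-8, 6, -1)

KM = (2, -2, -2), KN = (16, -13, -1); a normal to P_1 is KM × KN = (-24, -30, 6).
Using K: P_1 has equation -24x - 30y + 6z = 6.
Foot = R − λn with λ = (n·R − d)/|n|² = (-246 − 6)/1512 = -1/6.
Foot = (-4, 11, -2) − (-1/6)·(-24, -30, 6) = (-8, 6, -1).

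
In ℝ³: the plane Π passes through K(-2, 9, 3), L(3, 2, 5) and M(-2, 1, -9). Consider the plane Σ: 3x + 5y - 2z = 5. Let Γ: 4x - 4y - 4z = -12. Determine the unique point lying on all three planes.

(4, 1, 6)

KL = (5, -7, 2), KM = (0, -8, -12); a normal to Π is KL × KM = (100, 60, -40).
Using K: Π has equation 100x + 60y - 40z = 220.
Solving the 3×3 linear system 100x + 60y - 40z = 220, 3x + 5y - 2z = 5, 4x - 4y - 4z = -12 (e.g. by elimination or Cramer's rule, determinant = -1280) gives (4, 1, 6).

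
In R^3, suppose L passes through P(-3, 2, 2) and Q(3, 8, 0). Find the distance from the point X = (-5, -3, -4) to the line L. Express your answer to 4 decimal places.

A direction vector for L is Q − P = (6, 6, -2).
Taking (-3, 2, 2) on L with direction v = (6, 6, -2): w = X − (-3, 2, 2) = (-2, -5, -6), and w × v = (46, -40, 18).
Distance = |w × v| / |v| = √4040 / √76 ≈ 7.2909.

7.2909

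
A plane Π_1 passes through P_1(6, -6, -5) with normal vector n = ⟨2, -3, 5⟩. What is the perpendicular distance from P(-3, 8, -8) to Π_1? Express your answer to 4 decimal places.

12.1666

Π_1: n·r = n·P_1 gives 2x - 3y + 5z = 5.
n·P − d = (2)·(-3) + (-3)·(8) + (5)·(-8) − 5 = -75; |n| = √38.
Distance = |-75| / √38 = 75/√38 ≈ 12.1666.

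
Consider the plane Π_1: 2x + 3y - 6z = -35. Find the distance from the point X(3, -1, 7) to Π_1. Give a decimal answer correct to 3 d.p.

n·X − d = (2)·(3) + (3)·(-1) + (-6)·(7) − (-35) = -4; |n| = √49.
Distance = |-4| / √49 = 4/√49 ≈ 0.571.

0.571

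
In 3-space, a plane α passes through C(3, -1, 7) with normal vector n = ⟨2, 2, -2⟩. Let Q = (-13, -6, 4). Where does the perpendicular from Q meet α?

(-7, 0, -2)

α: n·r = n·C gives 2x + 2y - 2z = -10.
Foot = Q − λn with λ = (n·Q − d)/|n|² = (-46 − (-10))/12 = -3.
Foot = (-13, -6, 4) − (-3)·(2, 2, -2) = (-7, 0, -2).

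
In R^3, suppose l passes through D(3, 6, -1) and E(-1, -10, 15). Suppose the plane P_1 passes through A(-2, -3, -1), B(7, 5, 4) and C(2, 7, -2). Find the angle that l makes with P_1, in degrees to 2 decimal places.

20.37

A direction vector for l is E − D = (-4, -16, 16).
AB = (9, 8, 5), AC = (4, 10, -1); a normal to P_1 is AB × AC = (-58, 29, 58).
Using A: P_1 has equation -58x + 29y + 58z = -29.
sin θ = |n·v| / (|n||v|) = |696| / (√7569 · √528) = 0.34816.
θ ≈ 20.37°.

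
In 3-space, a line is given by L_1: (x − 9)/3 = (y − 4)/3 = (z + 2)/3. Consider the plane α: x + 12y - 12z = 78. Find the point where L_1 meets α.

L_1 has direction (3, 3, 3) through (9, 4, -2).
Substitute r = (9, 4, -2) + t(3, 3, 3) into the plane: 81 + 3t = 78, so t = -1.
Intersection: (9, 4, -2) + (-1)·(3, 3, 3) = (6, 1, -5).

(6, 1, -5)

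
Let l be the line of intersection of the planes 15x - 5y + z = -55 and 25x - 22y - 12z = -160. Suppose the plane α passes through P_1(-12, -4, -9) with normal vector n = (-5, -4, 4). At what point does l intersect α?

Direction of l: (15, -5, 1) × (25, -22, -12) = (82, 205, -205).
A point on l: solving the two plane equations with x = -2 gives (-2, 5, 0).
α: n·r = n·P_1 gives -5x - 4y + 4z = 40.
Substitute r = (-2, 5, 0) + t(82, 205, -205) into the plane: -10 + (-2050)t = 40, so t = -1/41.
Intersection: (-2, 5, 0) + (-1/41)·(82, 205, -205) = (-4, 0, 5).

(-4, 0, 5)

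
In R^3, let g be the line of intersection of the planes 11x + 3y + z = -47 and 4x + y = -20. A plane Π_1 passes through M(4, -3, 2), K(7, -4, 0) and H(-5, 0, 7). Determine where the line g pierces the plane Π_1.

(-5, 0, 8)

Direction of g: (11, 3, 1) × (4, 1, 0) = (-1, 4, -1).
A point on g: solving the two plane equations with x = -6 gives (-6, 4, 7).
MK = (3, -1, -2), MH = (-9, 3, 5); a normal to Π_1 is MK × MH = (1, 3, 0).
Using M: Π_1 has equation x + 3y = -5.
Substitute r = (-6, 4, 7) + t(-1, 4, -1) into the plane: 6 + 11t = -5, so t = -1.
Intersection: (-6, 4, 7) + (-1)·(-1, 4, -1) = (-5, 0, 8).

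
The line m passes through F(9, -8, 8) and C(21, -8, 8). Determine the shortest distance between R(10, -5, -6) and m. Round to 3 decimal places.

14.318

A direction vector for m is C − F = (12, 0, 0).
Taking (9, -8, 8) on m with direction v = (12, 0, 0): w = R − (9, -8, 8) = (1, 3, -14), and w × v = (0, -168, -36).
Distance = |w × v| / |v| = √29520 / √144 ≈ 14.318.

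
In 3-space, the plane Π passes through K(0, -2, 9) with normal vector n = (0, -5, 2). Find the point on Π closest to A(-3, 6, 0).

Π: n·r = n·K gives -5y + 2z = 28.
Foot = A − λn with λ = (n·A − d)/|n|² = (-30 − 28)/29 = -2.
Foot = (-3, 6, 0) − (-2)·(0, -5, 2) = (-3, -4, 4).

(-3, -4, 4)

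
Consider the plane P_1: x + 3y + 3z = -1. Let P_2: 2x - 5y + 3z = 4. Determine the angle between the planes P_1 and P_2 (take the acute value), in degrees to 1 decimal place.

cos θ = |n₁·n₂| / (|n₁||n₂|) = |-4| / (√19 · √38).
θ = arccos(0.14886) ≈ 81.4°.

81.4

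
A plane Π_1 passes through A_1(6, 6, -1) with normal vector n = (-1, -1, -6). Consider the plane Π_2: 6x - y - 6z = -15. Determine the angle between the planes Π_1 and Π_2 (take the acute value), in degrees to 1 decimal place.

53.9

Π_1: n·r = n·A_1 gives -x - y - 6z = -6.
cos θ = |n₁·n₂| / (|n₁||n₂|) = |31| / (√38 · √73).
θ = arccos(0.58858) ≈ 53.9°.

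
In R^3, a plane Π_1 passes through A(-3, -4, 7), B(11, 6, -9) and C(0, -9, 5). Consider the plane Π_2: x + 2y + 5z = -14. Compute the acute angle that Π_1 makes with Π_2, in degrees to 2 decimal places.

35.11

AB = (14, 10, -16), AC = (3, -5, -2); a normal to Π_1 is AB × AC = (-100, -20, -100).
Using A: Π_1 has equation -100x - 20y - 100z = -320.
cos θ = |n₁·n₂| / (|n₁||n₂|) = |-640| / (√20400 · √30).
θ = arccos(0.81810) ≈ 35.11°.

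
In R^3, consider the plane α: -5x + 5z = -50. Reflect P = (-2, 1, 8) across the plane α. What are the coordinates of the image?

(18, 1, -12)

λ = (n·P − d)/|n|² = (50 − (-50))/50 = 2.
Reflection = P − 2λn = (-2, 1, 8) − 4·(-5, 0, 5) = (18, 1, -12).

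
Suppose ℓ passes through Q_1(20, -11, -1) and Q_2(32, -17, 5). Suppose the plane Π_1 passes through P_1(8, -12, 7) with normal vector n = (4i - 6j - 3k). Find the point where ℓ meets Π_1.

A direction vector for ℓ is Q_2 − Q_1 = (12, -6, 6).
Π_1: n·r = n·P_1 gives 4x - 6y - 3z = 83.
Substitute r = (20, -11, -1) + t(12, -6, 6) into the plane: 149 + 66t = 83, so t = -1.
Intersection: (20, -11, -1) + (-1)·(12, -6, 6) = (8, -5, -7).

(8, -5, -7)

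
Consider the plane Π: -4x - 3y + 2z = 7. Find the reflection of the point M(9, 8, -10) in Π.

λ = (n·M − d)/|n|² = (-80 − 7)/29 = -3.
Reflection = M − 2λn = (9, 8, -10) − (-6)·(-4, -3, 2) = (-15, -10, 2).

(-15, -10, 2)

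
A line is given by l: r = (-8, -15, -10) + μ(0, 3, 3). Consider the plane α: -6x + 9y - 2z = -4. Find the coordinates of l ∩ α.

Substitute r = (-8, -15, -10) + t(0, 3, 3) into the plane: -67 + 21t = -4, so t = 3.
Intersection: (-8, -15, -10) + 3·(0, 3, 3) = (-8, -6, -1).

(-8, -6, -1)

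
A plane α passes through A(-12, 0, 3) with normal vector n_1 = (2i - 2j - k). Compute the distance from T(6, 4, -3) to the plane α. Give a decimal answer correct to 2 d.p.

11.33

α: n_1·r = n_1·A gives 2x - 2y - z = -27.
n·T − d = (2)·(6) + (-2)·(4) + (-1)·(-3) − (-27) = 34; |n| = √9.
Distance = |34| / √9 = 34/√9 ≈ 11.33.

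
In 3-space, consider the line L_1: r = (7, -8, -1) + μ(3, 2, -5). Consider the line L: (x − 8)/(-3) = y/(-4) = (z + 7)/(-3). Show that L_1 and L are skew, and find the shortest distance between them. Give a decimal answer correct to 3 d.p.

L has direction (-3, -4, -3) through (8, 0, -7).
Common perpendicular direction n = (3, 2, -5) × (-3, -4, -3) = (-26, 24, -6).
With w = (8, 0, -7) − (7, -8, -1) = (1, 8, -6), w · n = 202.
Since n ≠ 0 the lines are not parallel, and w · n = 202 ≠ 0 so they do not intersect; hence they are skew.
Distance = |w · n| / |n| = |202| / √1288 ≈ 5.629.

5.629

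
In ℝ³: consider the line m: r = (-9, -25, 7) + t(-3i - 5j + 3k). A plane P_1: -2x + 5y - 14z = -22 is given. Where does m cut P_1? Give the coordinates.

(0, -10, -2)

Substitute r = (-9, -25, 7) + t(-3, -5, 3) into the plane: -205 + (-61)t = -22, so t = -3.
Intersection: (-9, -25, 7) + (-3)·(-3, -5, 3) = (0, -10, -2).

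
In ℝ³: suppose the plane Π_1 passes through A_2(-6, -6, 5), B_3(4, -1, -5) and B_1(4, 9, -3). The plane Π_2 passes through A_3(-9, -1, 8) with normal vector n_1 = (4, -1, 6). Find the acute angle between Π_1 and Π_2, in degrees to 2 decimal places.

13.91

A_2B_3 = (10, 5, -10), A_2B_1 = (10, 15, -8); a normal to Π_1 is A_2B_3 × A_2B_1 = (110, -20, 100).
Using A_2: Π_1 has equation 110x - 20y + 100z = -40.
Π_2: n_1·r = n_1·A_3 gives 4x - y + 6z = 13.
cos θ = |n₁·n₂| / (|n₁||n₂|) = |1060| / (√22500 · √53).
θ = arccos(0.97068) ≈ 13.91°.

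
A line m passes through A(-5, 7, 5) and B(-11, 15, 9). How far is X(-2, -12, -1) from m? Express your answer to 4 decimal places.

9.0306

A direction vector for m is B − A = (-6, 8, 4).
Taking (-5, 7, 5) on m with direction v = (-6, 8, 4): w = X − (-5, 7, 5) = (3, -19, -6), and w × v = (-28, 24, -90).
Distance = |w × v| / |v| = √9460 / √116 ≈ 9.0306.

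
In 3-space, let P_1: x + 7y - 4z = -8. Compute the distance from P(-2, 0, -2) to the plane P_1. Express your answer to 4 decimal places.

1.7233

n·P − d = (1)·(-2) + (7)·(0) + (-4)·(-2) − (-8) = 14; |n| = √66.
Distance = |14| / √66 = 14/√66 ≈ 1.7233.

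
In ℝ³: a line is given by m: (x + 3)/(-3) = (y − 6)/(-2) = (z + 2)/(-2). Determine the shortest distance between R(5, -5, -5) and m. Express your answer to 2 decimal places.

13.89

m has direction (-3, -2, -2) through (-3, 6, -2).
Taking (-3, 6, -2) on m with direction v = (-3, -2, -2): w = R − (-3, 6, -2) = (8, -11, -3), and w × v = (16, 25, -49).
Distance = |w × v| / |v| = √3282 / √17 ≈ 13.89.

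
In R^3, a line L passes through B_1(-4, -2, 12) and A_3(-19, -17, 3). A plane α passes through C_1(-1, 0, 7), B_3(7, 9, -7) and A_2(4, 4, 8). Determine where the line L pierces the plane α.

A direction vector for L is A_3 − B_1 = (-15, -15, -9).
C_1B_3 = (8, 9, -14), C_1A_2 = (5, 4, 1); a normal to α is C_1B_3 × C_1A_2 = (65, -78, -13).
Using C_1: α has equation 65x - 78y - 13z = -156.
Substitute r = (-4, -2, 12) + t(-15, -15, -9) into the plane: -260 + 312t = -156, so t = 1/3.
Intersection: (-4, -2, 12) + (1/3)·(-15, -15, -9) = (-9, -7, 9).

(-9, -7, 9)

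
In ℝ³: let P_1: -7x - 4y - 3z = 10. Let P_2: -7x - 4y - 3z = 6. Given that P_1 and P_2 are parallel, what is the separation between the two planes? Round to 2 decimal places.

Same normal n = (-7, -4, -3) with |n| = √74; distance = |10 − 6| / |n| = 4/√74 ≈ 0.46.

0.46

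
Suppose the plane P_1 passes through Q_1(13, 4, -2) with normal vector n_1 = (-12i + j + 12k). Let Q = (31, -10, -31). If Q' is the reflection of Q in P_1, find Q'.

(-17, -6, 17)

P_1: n_1·r = n_1·Q_1 gives -12x + y + 12z = -176.
λ = (n·Q − d)/|n|² = (-754 − (-176))/289 = -2.
Reflection = Q − 2λn = (31, -10, -31) − (-4)·(-12, 1, 12) = (-17, -6, 17).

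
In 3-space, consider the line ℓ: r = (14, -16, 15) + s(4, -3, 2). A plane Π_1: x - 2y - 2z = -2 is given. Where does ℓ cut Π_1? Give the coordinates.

(2, -7, 9)

Substitute r = (14, -16, 15) + t(4, -3, 2) into the plane: 16 + 6t = -2, so t = -3.
Intersection: (14, -16, 15) + (-3)·(4, -3, 2) = (2, -7, 9).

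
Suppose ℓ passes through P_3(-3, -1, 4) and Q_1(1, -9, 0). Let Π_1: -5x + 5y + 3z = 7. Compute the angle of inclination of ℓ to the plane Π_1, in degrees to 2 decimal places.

73.08

A direction vector for ℓ is Q_1 − P_3 = (4, -8, -4).
sin θ = |n·v| / (|n||v|) = |-72| / (√59 · √96) = 0.95669.
θ ≈ 73.08°.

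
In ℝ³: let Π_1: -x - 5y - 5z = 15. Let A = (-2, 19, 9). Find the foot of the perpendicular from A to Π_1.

Foot = A − λn with λ = (n·A − d)/|n|² = (-138 − 15)/51 = -3.
Foot = (-2, 19, 9) − (-3)·(-1, -5, -5) = (-5, 4, -6).

(-5, 4, -6)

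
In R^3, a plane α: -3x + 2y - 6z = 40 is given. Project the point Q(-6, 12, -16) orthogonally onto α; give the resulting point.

(0, 8, -4)

Foot = Q − λn with λ = (n·Q − d)/|n|² = (138 − 40)/49 = 2.
Foot = (-6, 12, -16) − 2·(-3, 2, -6) = (0, 8, -4).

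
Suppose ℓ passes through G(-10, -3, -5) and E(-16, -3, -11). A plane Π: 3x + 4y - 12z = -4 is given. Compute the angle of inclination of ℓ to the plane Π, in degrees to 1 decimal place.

29.3

A direction vector for ℓ is E − G = (-6, 0, -6).
sin θ = |n·v| / (|n||v|) = |54| / (√169 · √72) = 0.48954.
θ ≈ 29.3°.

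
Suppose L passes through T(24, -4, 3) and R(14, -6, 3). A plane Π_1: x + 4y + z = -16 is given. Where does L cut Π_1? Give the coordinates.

A direction vector for L is R − T = (-10, -2, 0).
Substitute r = (24, -4, 3) + t(-10, -2, 0) into the plane: 11 + (-18)t = -16, so t = 3/2.
Intersection: (24, -4, 3) + (3/2)·(-10, -2, 0) = (9, -7, 3).

(9, -7, 3)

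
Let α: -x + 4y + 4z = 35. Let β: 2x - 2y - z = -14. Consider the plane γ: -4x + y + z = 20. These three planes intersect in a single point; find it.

Solving the 3×3 linear system -x + 4y + 4z = 35, 2x - 2y - z = -14, -4x + y + z = 20 (e.g. by elimination or Cramer's rule, determinant = -15) gives (-3, 0, 8).

(-3, 0, 8)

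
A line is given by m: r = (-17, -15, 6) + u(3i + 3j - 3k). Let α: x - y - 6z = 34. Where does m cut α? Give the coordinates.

Substitute r = (-17, -15, 6) + t(3, 3, -3) into the plane: -38 + 18t = 34, so t = 4.
Intersection: (-17, -15, 6) + 4·(3, 3, -3) = (-5, -3, -6).

(-5, -3, -6)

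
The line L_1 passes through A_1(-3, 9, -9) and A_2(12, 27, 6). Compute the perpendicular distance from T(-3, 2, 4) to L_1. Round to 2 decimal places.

14.56

A direction vector for L_1 is A_2 − A_1 = (15, 18, 15).
Taking (-3, 9, -9) on L_1 with direction v = (15, 18, 15): w = T − (-3, 9, -9) = (0, -7, 13), and w × v = (-339, 195, 105).
Distance = |w × v| / |v| = √163971 / √774 ≈ 14.56.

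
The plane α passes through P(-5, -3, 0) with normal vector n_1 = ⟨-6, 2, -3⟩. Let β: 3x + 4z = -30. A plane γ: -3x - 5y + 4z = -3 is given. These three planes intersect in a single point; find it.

α: n_1·r = n_1·P gives -6x + 2y - 3z = 24.
Solving the 3×3 linear system -6x + 2y - 3z = 24, 3x + 4z = -30, -3x - 5y + 4z = -3 (e.g. by elimination or Cramer's rule, determinant = -123) gives (-2, -3, -6).

(-2, -3, -6)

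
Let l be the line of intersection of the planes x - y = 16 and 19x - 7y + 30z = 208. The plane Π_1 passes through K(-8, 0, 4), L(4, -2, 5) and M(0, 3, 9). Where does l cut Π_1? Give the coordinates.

Direction of l: (1, -1, 0) × (19, -7, 30) = (-30, -30, 12).
A point on l: solving the two plane equations with x = -2 gives (-2, -18, 4).
KL = (12, -2, 1), KM = (8, 3, 5); a normal to Π_1 is KL × KM = (-13, -52, 52).
Using K: Π_1 has equation -13x - 52y + 52z = 312.
Substitute r = (-2, -18, 4) + t(-30, -30, 12) into the plane: 1170 + 2574t = 312, so t = -1/3.
Intersection: (-2, -18, 4) + (-1/3)·(-30, -30, 12) = (8, -8, 0).

(8, -8, 0)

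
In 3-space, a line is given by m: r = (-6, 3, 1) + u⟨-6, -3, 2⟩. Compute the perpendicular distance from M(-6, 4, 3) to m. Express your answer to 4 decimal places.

Taking (-6, 3, 1) on m with direction v = (-6, -3, 2): w = M − (-6, 3, 1) = (0, 1, 2), and w × v = (8, -12, 6).
Distance = |w × v| / |v| = √244 / √49 ≈ 2.2315.

2.2315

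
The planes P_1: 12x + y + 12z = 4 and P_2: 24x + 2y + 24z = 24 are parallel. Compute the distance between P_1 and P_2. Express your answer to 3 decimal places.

0.471

Rescale P_2 by 1/2: 12x + y + 12z = 12. Then distance = |4 − 12| / √289 ≈ 0.471.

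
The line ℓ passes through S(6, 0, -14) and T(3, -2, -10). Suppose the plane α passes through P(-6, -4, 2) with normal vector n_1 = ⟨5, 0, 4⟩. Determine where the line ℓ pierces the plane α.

A direction vector for ℓ is T − S = (-3, -2, 4).
α: n_1·r = n_1·P gives 5x + 4z = -22.
Substitute r = (6, 0, -14) + t(-3, -2, 4) into the plane: -26 + 1t = -22, so t = 4.
Intersection: (6, 0, -14) + 4·(-3, -2, 4) = (-6, -8, 2).

(-6, -8, 2)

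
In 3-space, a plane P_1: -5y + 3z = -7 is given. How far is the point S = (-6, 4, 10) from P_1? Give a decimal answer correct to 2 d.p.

n·S − d = (0)·(-6) + (-5)·(4) + (3)·(10) − (-7) = 17; |n| = √34.
Distance = |17| / √34 = 17/√34 ≈ 2.92.

2.92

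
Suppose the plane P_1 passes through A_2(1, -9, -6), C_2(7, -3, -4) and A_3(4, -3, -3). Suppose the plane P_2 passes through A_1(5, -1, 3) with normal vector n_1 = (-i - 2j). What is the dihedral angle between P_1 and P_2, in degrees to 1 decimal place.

69.0

A_2C_2 = (6, 6, 2), A_2A_3 = (3, 6, 3); a normal to P_1 is A_2C_2 × A_2A_3 = (6, -12, 18).
Using A_2: P_1 has equation 6x - 12y + 18z = 6.
P_2: n_1·r = n_1·A_1 gives -x - 2y = -3.
cos θ = |n₁·n₂| / (|n₁||n₂|) = |18| / (√504 · √5).
θ = arccos(0.35857) ≈ 69.0°.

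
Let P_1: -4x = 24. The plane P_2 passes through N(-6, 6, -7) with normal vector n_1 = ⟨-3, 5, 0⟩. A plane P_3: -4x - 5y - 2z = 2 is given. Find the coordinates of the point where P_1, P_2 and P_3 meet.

(-6, 6, -4)

P_2: n_1·r = n_1·N gives -3x + 5y = 48.
Solving the 3×3 linear system -4x = 24, -3x + 5y = 48, -4x - 5y - 2z = 2 (e.g. by elimination or Cramer's rule, determinant = 40) gives (-6, 6, -4).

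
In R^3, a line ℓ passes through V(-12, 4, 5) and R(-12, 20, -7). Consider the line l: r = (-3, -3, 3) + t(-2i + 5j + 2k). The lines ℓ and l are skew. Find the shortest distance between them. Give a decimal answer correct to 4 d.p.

5.9410

A direction vector for ℓ is R − V = (0, 16, -12).
Common perpendicular direction n = (0, 16, -12) × (-2, 5, 2) = (92, 24, 32).
With w = (-3, -3, 3) − (-12, 4, 5) = (9, -7, -2), w · n = 596.
Distance = |w · n| / |n| = |596| / √10064 ≈ 5.9410.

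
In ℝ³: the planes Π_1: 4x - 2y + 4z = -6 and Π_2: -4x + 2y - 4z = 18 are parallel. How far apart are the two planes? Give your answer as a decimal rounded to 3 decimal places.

Rescale Π_2 by 1/(-1): 4x - 2y + 4z = -18. Then distance = |-6 − (-18)| / √36 ≈ 2.000.

2.000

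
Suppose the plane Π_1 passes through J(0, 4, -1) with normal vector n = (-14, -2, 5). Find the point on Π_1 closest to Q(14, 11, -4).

Π_1: n·r = n·J gives -14x - 2y + 5z = -13.
Foot = Q − λn with λ = (n·Q − d)/|n|² = (-238 − (-13))/225 = -1.
Foot = (14, 11, -4) − (-1)·(-14, -2, 5) = (0, 9, 1).

(0, 9, 1)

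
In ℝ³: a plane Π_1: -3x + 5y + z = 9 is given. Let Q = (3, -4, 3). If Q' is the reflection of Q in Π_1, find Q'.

(-3, 6, 5)

λ = (n·Q − d)/|n|² = (-26 − 9)/35 = -1.
Reflection = Q − 2λn = (3, -4, 3) − (-2)·(-3, 5, 1) = (-3, 6, 5).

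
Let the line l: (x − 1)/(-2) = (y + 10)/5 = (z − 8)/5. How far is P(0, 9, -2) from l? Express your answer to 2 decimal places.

20.52

l has direction (-2, 5, 5) through (1, -10, 8).
Taking (1, -10, 8) on l with direction v = (-2, 5, 5): w = P − (1, -10, 8) = (-1, 19, -10), and w × v = (145, 25, 33).
Distance = |w × v| / |v| = √22739 / √54 ≈ 20.52.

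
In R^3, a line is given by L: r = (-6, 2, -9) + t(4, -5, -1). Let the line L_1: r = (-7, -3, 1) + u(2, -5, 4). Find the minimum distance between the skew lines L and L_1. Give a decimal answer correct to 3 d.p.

0.463

Common perpendicular direction n = (4, -5, -1) × (2, -5, 4) = (-25, -18, -10).
With w = (-7, -3, 1) − (-6, 2, -9) = (-1, -5, 10), w · n = 15.
Distance = |w · n| / |n| = |15| / √1049 ≈ 0.463.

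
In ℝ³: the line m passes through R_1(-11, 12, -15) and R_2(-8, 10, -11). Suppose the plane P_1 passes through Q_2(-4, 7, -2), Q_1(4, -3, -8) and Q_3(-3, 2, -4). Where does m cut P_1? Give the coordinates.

(-2, 6, -3)

A direction vector for m is R_2 − R_1 = (3, -2, 4).
Q_2Q_1 = (8, -10, -6), Q_2Q_3 = (1, -5, -2); a normal to P_1 is Q_2Q_1 × Q_2Q_3 = (-10, 10, -30).
Using Q_2: P_1 has equation -10x + 10y - 30z = 170.
Substitute r = (-11, 12, -15) + t(3, -2, 4) into the plane: 680 + (-170)t = 170, so t = 3.
Intersection: (-11, 12, -15) + 3·(3, -2, 4) = (-2, 6, -3).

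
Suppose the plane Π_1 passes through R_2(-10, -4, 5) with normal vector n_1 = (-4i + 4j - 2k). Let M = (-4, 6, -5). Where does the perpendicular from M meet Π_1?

(0, 2, -3)

Π_1: n_1·r = n_1·R_2 gives -4x + 4y - 2z = 14.
Foot = M − λn with λ = (n·M − d)/|n|² = (50 − 14)/36 = 1.
Foot = (-4, 6, -5) − 1·(-4, 4, -2) = (0, 2, -3).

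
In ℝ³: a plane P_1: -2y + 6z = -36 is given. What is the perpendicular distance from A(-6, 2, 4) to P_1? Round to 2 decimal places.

8.85

n·A − d = (0)·(-6) + (-2)·(2) + (6)·(4) − (-36) = 56; |n| = √40.
Distance = |56| / √40 = 56/√40 ≈ 8.85.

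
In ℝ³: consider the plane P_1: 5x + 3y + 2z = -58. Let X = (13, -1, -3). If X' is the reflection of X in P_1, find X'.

(-17, -19, -15)

λ = (n·X − d)/|n|² = (56 − (-58))/38 = 3.
Reflection = X − 2λn = (13, -1, -3) − 6·(5, 3, 2) = (-17, -19, -15).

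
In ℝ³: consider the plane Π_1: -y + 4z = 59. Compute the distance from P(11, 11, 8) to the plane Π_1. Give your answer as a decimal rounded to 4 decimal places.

n·P − d = (0)·(11) + (-1)·(11) + (4)·(8) − 59 = -38; |n| = √17.
Distance = |-38| / √17 = 38/√17 ≈ 9.2164.

9.2164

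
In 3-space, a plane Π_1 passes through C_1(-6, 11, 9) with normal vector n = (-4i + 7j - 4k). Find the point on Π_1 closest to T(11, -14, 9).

(-1, 7, -3)

Π_1: n·r = n·C_1 gives -4x + 7y - 4z = 65.
Foot = T − λn with λ = (n·T − d)/|n|² = (-178 − 65)/81 = -3.
Foot = (11, -14, 9) − (-3)·(-4, 7, -4) = (-1, 7, -3).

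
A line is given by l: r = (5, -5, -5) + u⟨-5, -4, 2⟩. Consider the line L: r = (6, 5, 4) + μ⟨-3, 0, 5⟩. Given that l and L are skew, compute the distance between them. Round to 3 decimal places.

2.061

Common perpendicular direction n = (-5, -4, 2) × (-3, 0, 5) = (-20, 19, -12).
With w = (6, 5, 4) − (5, -5, -5) = (1, 10, 9), w · n = 62.
Distance = |w · n| / |n| = |62| / √905 ≈ 2.061.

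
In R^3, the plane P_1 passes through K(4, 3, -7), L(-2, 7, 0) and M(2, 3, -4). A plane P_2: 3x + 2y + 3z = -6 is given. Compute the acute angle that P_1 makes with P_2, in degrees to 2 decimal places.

14.38

KL = (-6, 4, 7), KM = (-2, 0, 3); a normal to P_1 is KL × KM = (12, 4, 8).
Using K: P_1 has equation 12x + 4y + 8z = 4.
cos θ = |n₁·n₂| / (|n₁||n₂|) = |68| / (√224 · √22).
θ = arccos(0.96866) ≈ 14.38°.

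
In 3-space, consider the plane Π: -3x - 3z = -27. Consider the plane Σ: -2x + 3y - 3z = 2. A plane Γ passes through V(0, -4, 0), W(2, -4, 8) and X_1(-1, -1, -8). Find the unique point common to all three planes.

VW = (2, 0, 8), VX_1 = (-1, 3, -8); a normal to Γ is VW × VX_1 = (-24, 8, 6).
Using V: Γ has equation -24x + 8y + 6z = -32.
Solving the 3×3 linear system -3x - 3z = -27, -2x + 3y - 3z = 2, -24x + 8y + 6z = -32 (e.g. by elimination or Cramer's rule, determinant = -294) gives (5, 8, 4).

(5, 8, 4)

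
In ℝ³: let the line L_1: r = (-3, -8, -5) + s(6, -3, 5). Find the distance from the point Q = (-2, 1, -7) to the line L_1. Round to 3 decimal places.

Taking (-3, -8, -5) on L_1 with direction v = (6, -3, 5): w = Q − (-3, -8, -5) = (1, 9, -2), and w × v = (39, -17, -57).
Distance = |w × v| / |v| = √5059 / √70 ≈ 8.501.

8.501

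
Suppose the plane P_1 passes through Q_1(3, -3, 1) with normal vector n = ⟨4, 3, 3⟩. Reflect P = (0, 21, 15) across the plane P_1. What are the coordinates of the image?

P_1: n·r = n·Q_1 gives 4x + 3y + 3z = 6.
λ = (n·P − d)/|n|² = (108 − 6)/34 = 3.
Reflection = P − 2λn = (0, 21, 15) − 6·(4, 3, 3) = (-24, 3, -3).

(-24, 3, -3)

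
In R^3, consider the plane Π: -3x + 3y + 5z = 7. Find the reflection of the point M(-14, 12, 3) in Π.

λ = (n·M − d)/|n|² = (93 − 7)/43 = 2.
Reflection = M − 2λn = (-14, 12, 3) − 4·(-3, 3, 5) = (-2, 0, -17).

(-2, 0, -17)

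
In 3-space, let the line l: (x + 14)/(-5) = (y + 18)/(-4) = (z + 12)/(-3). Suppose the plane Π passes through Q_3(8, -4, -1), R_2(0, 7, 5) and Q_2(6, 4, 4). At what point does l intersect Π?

(6, -2, 0)

l has direction (-5, -4, -3) through (-14, -18, -12).
Q_3R_2 = (-8, 11, 6), Q_3Q_2 = (-2, 8, 5); a normal to Π is Q_3R_2 × Q_3Q_2 = (7, 28, -42).
Using Q_3: Π has equation 7x + 28y - 42z = -14.
Substitute r = (-14, -18, -12) + t(-5, -4, -3) into the plane: -98 + (-21)t = -14, so t = -4.
Intersection: (-14, -18, -12) + (-4)·(-5, -4, -3) = (6, -2, 0).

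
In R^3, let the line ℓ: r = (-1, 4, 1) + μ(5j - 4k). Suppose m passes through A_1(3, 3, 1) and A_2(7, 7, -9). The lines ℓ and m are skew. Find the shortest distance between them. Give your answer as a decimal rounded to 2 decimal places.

2.82

A direction vector for m is A_2 − A_1 = (4, 4, -10).
Common perpendicular direction n = (0, 5, -4) × (4, 4, -10) = (-34, -16, -20).
With w = (3, 3, 1) − (-1, 4, 1) = (4, -1, 0), w · n = -120.
Distance = |w · n| / |n| = |-120| / √1812 ≈ 2.82.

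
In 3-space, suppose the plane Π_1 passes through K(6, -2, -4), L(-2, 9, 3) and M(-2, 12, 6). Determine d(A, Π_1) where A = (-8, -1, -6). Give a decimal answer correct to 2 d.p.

KL = (-8, 11, 7), KM = (-8, 14, 10); a normal to Π_1 is KL × KM = (12, 24, -24).
Using K: Π_1 has equation 12x + 24y - 24z = 120.
n·A − d = (12)·(-8) + (24)·(-1) + (-24)·(-6) − 120 = -96; |n| = √1296.
Distance = |-96| / √1296 = 96/√1296 ≈ 2.67.

2.67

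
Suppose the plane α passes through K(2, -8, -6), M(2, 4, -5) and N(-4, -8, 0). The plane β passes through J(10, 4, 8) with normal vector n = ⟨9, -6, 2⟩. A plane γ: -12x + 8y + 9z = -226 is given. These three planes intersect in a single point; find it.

(6, -8, -10)

KM = (0, 12, 1), KN = (-6, 0, 6); a normal to α is KM × KN = (72, -6, 72).
Using K: α has equation 72x - 6y + 72z = -240.
β: n·r = n·J gives 9x - 6y + 2z = 82.
Solving the 3×3 linear system 72x - 6y + 72z = -240, 9x - 6y + 2z = 82, -12x + 8y + 9z = -226 (e.g. by elimination or Cramer's rule, determinant = -4410) gives (6, -8, -10).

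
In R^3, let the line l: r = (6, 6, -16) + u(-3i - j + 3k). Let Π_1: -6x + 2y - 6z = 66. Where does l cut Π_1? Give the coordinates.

(-3, 3, -7)

Substitute r = (6, 6, -16) + t(-3, -1, 3) into the plane: 72 + (-2)t = 66, so t = 3.
Intersection: (6, 6, -16) + 3·(-3, -1, 3) = (-3, 3, -7).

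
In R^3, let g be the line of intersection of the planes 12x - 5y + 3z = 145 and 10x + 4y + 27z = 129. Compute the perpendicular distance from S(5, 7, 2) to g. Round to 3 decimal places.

9.716

Direction of g: (12, -5, 3) × (10, 4, 27) = (-147, -294, 98).
A point on g: solving the two plane equations with x = 8 gives (8, -8, 3).
Taking (8, -8, 3) on g with direction v = (-147, -294, 98): w = S − (8, -8, 3) = (-3, 15, -1), and w × v = (1176, 441, 3087).
Distance = |w × v| / |v| = √11107026 / √117649 ≈ 9.716.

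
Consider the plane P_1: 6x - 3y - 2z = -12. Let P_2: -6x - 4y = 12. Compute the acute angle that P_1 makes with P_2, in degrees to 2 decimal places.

61.61

cos θ = |n₁·n₂| / (|n₁||n₂|) = |-24| / (√49 · √52).
θ = arccos(0.47546) ≈ 61.61°.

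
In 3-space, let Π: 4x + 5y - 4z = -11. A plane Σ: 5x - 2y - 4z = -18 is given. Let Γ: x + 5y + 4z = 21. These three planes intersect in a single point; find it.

(0, 1, 4)

Solving the 3×3 linear system 4x + 5y - 4z = -11, 5x - 2y - 4z = -18, x + 5y + 4z = 21 (e.g. by elimination or Cramer's rule, determinant = -180) gives (0, 1, 4).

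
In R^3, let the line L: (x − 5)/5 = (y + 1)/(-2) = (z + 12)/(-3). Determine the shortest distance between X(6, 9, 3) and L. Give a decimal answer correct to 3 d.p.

15.207

L has direction (5, -2, -3) through (5, -1, -12).
Taking (5, -1, -12) on L with direction v = (5, -2, -3): w = X − (5, -1, -12) = (1, 10, 15), and w × v = (0, 78, -52).
Distance = |w × v| / |v| = √8788 / √38 ≈ 15.207.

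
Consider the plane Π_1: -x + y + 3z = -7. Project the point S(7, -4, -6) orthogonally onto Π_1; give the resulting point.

Foot = S − λn with λ = (n·S − d)/|n|² = (-29 − (-7))/11 = -2.
Foot = (7, -4, -6) − (-2)·(-1, 1, 3) = (5, -2, 0).

(5, -2, 0)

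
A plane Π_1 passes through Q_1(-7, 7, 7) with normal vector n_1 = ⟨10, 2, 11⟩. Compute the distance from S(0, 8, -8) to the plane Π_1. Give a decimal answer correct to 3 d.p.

Π_1: n_1·r = n_1·Q_1 gives 10x + 2y + 11z = 21.
n·S − d = (10)·(0) + (2)·(8) + (11)·(-8) − 21 = -93; |n| = √225.
Distance = |-93| / √225 = 93/√225 ≈ 6.200.

6.200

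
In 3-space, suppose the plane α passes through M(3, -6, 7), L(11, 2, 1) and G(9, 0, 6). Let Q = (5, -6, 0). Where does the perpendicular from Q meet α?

ML = (8, 8, -6), MG = (6, 6, -1); a normal to α is ML × MG = (28, -28, 0).
Using M: α has equation 28x - 28y = 252.
Foot = Q − λn with λ = (n·Q − d)/|n|² = (308 − 252)/1568 = 1/28.
Foot = (5, -6, 0) − (1/28)·(28, -28, 0) = (4, -5, 0).

(4, -5, 0)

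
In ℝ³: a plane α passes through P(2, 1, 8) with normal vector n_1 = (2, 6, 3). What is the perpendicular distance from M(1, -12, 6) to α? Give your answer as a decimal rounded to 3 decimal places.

α: n_1·r = n_1·P gives 2x + 6y + 3z = 34.
n·M − d = (2)·(1) + (6)·(-12) + (3)·(6) − 34 = -86; |n| = √49.
Distance = |-86| / √49 = 86/√49 ≈ 12.286.

12.286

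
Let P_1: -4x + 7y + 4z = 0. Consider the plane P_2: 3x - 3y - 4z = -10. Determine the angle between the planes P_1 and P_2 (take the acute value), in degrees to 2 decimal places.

20.98

cos θ = |n₁·n₂| / (|n₁||n₂|) = |-49| / (√81 · √34).
θ = arccos(0.93371) ≈ 20.98°.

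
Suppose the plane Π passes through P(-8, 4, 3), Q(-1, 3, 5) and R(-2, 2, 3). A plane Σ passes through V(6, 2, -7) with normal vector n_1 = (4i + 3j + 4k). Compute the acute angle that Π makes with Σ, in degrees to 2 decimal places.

77.95

PQ = (7, -1, 2), PR = (6, -2, 0); a normal to Π is PQ × PR = (4, 12, -8).
Using P: Π has equation 4x + 12y - 8z = -8.
Σ: n_1·r = n_1·V gives 4x + 3y + 4z = 2.
cos θ = |n₁·n₂| / (|n₁||n₂|) = |20| / (√224 · √41).
θ = arccos(0.20870) ≈ 77.95°.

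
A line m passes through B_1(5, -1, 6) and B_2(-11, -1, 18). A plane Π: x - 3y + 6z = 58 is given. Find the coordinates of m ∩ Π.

(1, -1, 9)

A direction vector for m is B_2 − B_1 = (-16, 0, 12).
Substitute r = (5, -1, 6) + t(-16, 0, 12) into the plane: 44 + 56t = 58, so t = 1/4.
Intersection: (5, -1, 6) + (1/4)·(-16, 0, 12) = (1, -1, 9).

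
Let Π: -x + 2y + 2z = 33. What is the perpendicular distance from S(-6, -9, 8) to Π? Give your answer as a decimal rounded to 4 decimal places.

n·S − d = (-1)·(-6) + (2)·(-9) + (2)·(8) − 33 = -29; |n| = √9.
Distance = |-29| / √9 = 29/√9 ≈ 9.6667.

9.6667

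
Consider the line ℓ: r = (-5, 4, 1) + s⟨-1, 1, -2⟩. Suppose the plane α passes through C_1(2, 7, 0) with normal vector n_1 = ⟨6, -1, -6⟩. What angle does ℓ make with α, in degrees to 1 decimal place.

α: n_1·r = n_1·C_1 gives 6x - y - 6z = 5.
sin θ = |n·v| / (|n||v|) = |5| / (√73 · √6) = 0.23891.
θ ≈ 13.8°.

13.8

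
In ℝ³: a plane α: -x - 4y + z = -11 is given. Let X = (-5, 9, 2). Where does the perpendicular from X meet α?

(-6, 5, 3)

Foot = X − λn with λ = (n·X − d)/|n|² = (-29 − (-11))/18 = -1.
Foot = (-5, 9, 2) − (-1)·(-1, -4, 1) = (-6, 5, 3).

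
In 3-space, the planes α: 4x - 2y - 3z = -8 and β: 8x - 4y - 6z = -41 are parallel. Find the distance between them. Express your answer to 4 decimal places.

2.3212

Rescale β by 1/2: 4x - 2y - 3z = -41/2. Then distance = |-8 − (-41/2)| / √29 ≈ 2.3212.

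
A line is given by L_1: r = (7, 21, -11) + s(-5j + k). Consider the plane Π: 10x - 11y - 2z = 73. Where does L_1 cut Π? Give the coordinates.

(7, 1, -7)

Substitute r = (7, 21, -11) + t(0, -5, 1) into the plane: -139 + 53t = 73, so t = 4.
Intersection: (7, 21, -11) + 4·(0, -5, 1) = (7, 1, -7).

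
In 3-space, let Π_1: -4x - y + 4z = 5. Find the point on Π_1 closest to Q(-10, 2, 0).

(-6, 3, -4)

Foot = Q − λn with λ = (n·Q − d)/|n|² = (38 − 5)/33 = 1.
Foot = (-10, 2, 0) − 1·(-4, -1, 4) = (-6, 3, -4).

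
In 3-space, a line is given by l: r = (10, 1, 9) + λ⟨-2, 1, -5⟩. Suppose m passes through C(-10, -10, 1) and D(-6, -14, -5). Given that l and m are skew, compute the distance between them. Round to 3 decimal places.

A direction vector for m is D − C = (4, -4, -6).
Common perpendicular direction n = (-2, 1, -5) × (4, -4, -6) = (-26, -32, 4).
With w = (-10, -10, 1) − (10, 1, 9) = (-20, -11, -8), w · n = 840.
Distance = |w · n| / |n| = |840| / √1716 ≈ 20.278.

20.278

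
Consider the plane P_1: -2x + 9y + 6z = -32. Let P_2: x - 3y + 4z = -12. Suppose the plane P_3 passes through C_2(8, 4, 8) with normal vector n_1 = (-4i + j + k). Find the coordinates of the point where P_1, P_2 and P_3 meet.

(4, 0, -4)

P_3: n_1·r = n_1·C_2 gives -4x + y + z = -20.
Solving the 3×3 linear system -2x + 9y + 6z = -32, x - 3y + 4z = -12, -4x + y + z = -20 (e.g. by elimination or Cramer's rule, determinant = -205) gives (4, 0, -4).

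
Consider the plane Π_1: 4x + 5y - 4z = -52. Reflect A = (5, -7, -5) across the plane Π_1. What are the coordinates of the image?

λ = (n·A − d)/|n|² = (5 − (-52))/57 = 1.
Reflection = A − 2λn = (5, -7, -5) − 2·(4, 5, -4) = (-3, -17, 3).

(-3, -17, 3)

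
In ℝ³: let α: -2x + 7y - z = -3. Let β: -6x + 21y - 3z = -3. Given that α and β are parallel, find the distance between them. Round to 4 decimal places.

0.2722

Rescale β by 1/3: -2x + 7y - z = -1. Then distance = |-3 − (-1)| / √54 ≈ 0.2722.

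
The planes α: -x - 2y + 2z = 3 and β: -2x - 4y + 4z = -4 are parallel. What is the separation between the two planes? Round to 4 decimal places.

Rescale β by 1/2: -x - 2y + 2z = -2. Then distance = |3 − (-2)| / √9 ≈ 1.6667.

1.6667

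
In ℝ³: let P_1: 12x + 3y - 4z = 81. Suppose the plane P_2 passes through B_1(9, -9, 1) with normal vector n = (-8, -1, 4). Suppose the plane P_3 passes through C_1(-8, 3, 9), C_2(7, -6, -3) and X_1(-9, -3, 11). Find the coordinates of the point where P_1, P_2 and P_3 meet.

(6, -1, -3)

P_2: n·r = n·B_1 gives -8x - y + 4z = -59.
C_1C_2 = (15, -9, -12), C_1X_1 = (-1, -6, 2); a normal to P_3 is C_1C_2 × C_1X_1 = (-90, -18, -99).
Using C_1: P_3 has equation -90x - 18y - 99z = -225.
Solving the 3×3 linear system 12x + 3y - 4z = 81, -8x - y + 4z = -59, -90x - 18y - 99z = -225 (e.g. by elimination or Cramer's rule, determinant = -1620) gives (6, -1, -3).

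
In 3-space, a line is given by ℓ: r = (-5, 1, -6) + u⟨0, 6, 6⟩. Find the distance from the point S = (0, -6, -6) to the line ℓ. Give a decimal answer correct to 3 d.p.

Taking (-5, 1, -6) on ℓ with direction v = (0, 6, 6): w = S − (-5, 1, -6) = (5, -7, 0), and w × v = (-42, -30, 30).
Distance = |w × v| / |v| = √3564 / √72 ≈ 7.036.

7.036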